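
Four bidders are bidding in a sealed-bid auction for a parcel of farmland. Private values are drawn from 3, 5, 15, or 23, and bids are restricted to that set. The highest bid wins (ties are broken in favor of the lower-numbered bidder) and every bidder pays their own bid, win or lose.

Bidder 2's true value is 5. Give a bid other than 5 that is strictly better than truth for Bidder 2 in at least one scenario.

3

Suppose Bidder 1 bids 3, Bidder 3 bids 3 and Bidder 4 bids 15.
Bid 5: loses but pays 5, utility -5.
Bid 3: loses but pays 3, utility -3.
So bidding 3 beats truth here (-3 > -5).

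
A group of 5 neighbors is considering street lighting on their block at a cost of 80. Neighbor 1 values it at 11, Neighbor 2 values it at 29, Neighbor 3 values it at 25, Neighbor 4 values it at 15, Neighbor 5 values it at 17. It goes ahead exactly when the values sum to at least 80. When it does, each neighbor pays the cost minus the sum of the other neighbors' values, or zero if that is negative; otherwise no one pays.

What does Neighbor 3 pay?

Total value 97 ≥ cost 80, so the project is built.
The other neighbors' values sum to 72.
Cost minus that sum is 80 - 72 = 8.

8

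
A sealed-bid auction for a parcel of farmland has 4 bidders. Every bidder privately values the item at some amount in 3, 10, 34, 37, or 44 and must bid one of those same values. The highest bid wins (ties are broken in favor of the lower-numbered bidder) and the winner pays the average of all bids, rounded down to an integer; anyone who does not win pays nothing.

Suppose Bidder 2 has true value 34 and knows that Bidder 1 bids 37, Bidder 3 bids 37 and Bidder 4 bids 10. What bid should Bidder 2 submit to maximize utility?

Bid 3: loses, pays 0, utility 0.
Bid 10: loses, pays 0, utility 0.
Bid 34: loses, pays 0, utility 0.
Bid 37: loses, pays 0, utility 0.
Bid 44: wins, pays 32, utility 34 - 32 = 2.
The best choice is 44 with utility 2.

44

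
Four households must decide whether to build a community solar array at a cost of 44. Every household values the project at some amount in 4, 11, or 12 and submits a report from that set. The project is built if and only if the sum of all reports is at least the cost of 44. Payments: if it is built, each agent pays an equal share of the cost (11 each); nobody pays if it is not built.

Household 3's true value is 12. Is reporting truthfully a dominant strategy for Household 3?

Check each profile of the others' reports and compare truth against every alternative report.
Others report (11, 11, 11): truth gives 1, best alternative gives 1.
Others report (11, 11, 12): truth gives 1, best alternative gives 1.
Others report (11, 12, 11): truth gives 1, best alternative gives 1.
Others report (11, 12, 12): truth gives 1, best alternative gives 1.
Others report (12, 11, 11): truth gives 1, best alternative gives 1.
Others report (12, 11, 12): truth gives 1, best alternative gives 1.
(Remaining 21 profiles checked similarly; truth is weakly best in each.)
In every case the truthful report is at least as good as any alternative, so it is a dominant strategy.

Yes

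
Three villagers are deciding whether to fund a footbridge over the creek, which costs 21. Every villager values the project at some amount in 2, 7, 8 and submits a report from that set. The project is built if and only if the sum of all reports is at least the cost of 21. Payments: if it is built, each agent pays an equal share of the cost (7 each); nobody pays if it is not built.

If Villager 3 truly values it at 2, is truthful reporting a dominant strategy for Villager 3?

Check each profile of the others' reports and compare truth against every alternative report.
Others report (7, 7): truth gives 0, best alternative gives -5.
Others report (7, 8): truth gives 0, best alternative gives -5.
Others report (8, 7): truth gives 0, best alternative gives -5.
Others report (8, 8): truth gives 0, best alternative gives -5.
Others report (2, 2): truth gives 0, best alternative gives 0.
Others report (2, 7): truth gives 0, best alternative gives 0.
(Remaining 3 profiles checked similarly; truth is weakly best in each.)
In every case the truthful report is at least as good as any alternative, so it is a dominant strategy.

Yes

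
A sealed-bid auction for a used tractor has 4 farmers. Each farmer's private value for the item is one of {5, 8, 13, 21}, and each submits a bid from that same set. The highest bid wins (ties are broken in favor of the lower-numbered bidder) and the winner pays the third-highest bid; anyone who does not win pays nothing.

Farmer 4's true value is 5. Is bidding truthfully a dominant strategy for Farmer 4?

Yes

Check each profile of the others' bids and compare truth against every alternative bid.
Others bid (5, 5, 5): truth gives 0, best alternative gives 0.
Others bid (5, 5, 8): truth gives 0, best alternative gives 0.
Others bid (5, 5, 13): truth gives 0, best alternative gives 0.
Others bid (5, 5, 21): truth gives 0, best alternative gives 0.
Others bid (5, 8, 5): truth gives 0, best alternative gives 0.
Others bid (5, 8, 8): truth gives 0, best alternative gives 0.
(Remaining 58 profiles checked similarly; truth is weakly best in each.)
In every case the truthful bid is at least as good as any alternative, so it is a dominant strategy.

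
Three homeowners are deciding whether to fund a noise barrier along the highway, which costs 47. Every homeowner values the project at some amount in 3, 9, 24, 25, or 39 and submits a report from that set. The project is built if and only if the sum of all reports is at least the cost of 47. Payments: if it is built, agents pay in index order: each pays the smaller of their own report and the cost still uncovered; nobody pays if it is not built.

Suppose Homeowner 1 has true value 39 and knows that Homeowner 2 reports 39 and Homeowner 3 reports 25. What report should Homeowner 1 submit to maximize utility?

Report 3: project built, pays 3, utility 39 - 3 = 36.
Report 9: project built, pays 9, utility 39 - 9 = 30.
Report 24: project built, pays 24, utility 39 - 24 = 15.
Report 25: project built, pays 25, utility 39 - 25 = 14.
Report 39: project built, pays 39, utility 39 - 39 = 0.
The best choice is 3 with utility 36.

3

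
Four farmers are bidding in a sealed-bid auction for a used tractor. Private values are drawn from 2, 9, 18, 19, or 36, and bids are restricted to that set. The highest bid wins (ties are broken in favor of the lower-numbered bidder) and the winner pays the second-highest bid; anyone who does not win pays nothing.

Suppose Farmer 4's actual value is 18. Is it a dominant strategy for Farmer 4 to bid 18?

Check each profile of the others' bids and compare truth against every alternative bid.
Others bid (2, 2, 2): truth gives 16, best alternative gives 16.
Others bid (2, 2, 9): truth gives 9, best alternative gives 9.
Others bid (2, 9, 2): truth gives 9, best alternative gives 9.
Others bid (2, 9, 9): truth gives 9, best alternative gives 9.
Others bid (9, 2, 2): truth gives 9, best alternative gives 9.
Others bid (9, 2, 9): truth gives 9, best alternative gives 9.
(Remaining 119 profiles checked similarly; truth is weakly best in each.)
In every case the truthful bid is at least as good as any alternative, so it is a dominant strategy.

Yes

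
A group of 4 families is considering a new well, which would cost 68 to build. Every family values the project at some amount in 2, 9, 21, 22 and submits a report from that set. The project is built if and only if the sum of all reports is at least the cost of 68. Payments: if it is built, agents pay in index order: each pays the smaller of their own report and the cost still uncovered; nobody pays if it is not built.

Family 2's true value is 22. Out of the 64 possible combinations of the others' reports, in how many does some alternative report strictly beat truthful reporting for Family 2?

20

Others report (9, 21, 21): truth gives 0; report 21 gives 1 > 0. Violating.
Others report (9, 21, 22): truth gives 0; report 21 gives 1 > 0. Violating.
Others report (9, 22, 21): truth gives 0; report 21 gives 1 > 0. Violating.
Others report (9, 22, 22): truth gives 0; report 21 gives 1 > 0. Violating.
Others report (2, 2, 2): truth gives 0; no alternative beats it.
Others report (2, 2, 9): truth gives 0; no alternative beats it.
(Checking all 64 profiles: 20 have a profitable deviation, 44 do not.)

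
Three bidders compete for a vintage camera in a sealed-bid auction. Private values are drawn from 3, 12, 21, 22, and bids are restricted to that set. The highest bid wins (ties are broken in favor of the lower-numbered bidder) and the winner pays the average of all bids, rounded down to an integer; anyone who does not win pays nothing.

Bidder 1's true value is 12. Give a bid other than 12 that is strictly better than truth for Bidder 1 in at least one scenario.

3

Suppose Bidder 2 bids 3 and Bidder 3 bids 3.
Bid 12: wins, pays 6, utility 12 - 6 = 6.
Bid 3: wins, pays 3, utility 12 - 3 = 9.
So bidding 3 beats truth here (9 > 6).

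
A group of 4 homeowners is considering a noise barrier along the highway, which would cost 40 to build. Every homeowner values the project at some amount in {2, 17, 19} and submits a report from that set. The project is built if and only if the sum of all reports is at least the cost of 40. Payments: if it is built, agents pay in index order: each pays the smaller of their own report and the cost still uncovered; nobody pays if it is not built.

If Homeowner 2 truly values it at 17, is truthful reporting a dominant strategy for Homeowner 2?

No

Consider the case where Homeowner 1 reports 2, Homeowner 3 reports 17 and Homeowner 4 reports 19.
Truthful report 17: project built, pays 17, utility 17 - 17 = 0.
Report 2 instead: project built, pays 2, utility 17 - 2 = 15.
Since 15 > 0, reporting 2 is strictly better here, so truthful reporting is not dominant.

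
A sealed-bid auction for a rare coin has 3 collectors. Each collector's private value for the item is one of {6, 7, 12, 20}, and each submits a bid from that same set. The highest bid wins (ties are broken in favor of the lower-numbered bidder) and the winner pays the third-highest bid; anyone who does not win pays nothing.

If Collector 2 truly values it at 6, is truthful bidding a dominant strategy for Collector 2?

Check each profile of the others' bids and compare truth against every alternative bid.
Others bid (6, 6): truth gives 0, best alternative gives 0.
Others bid (6, 7): truth gives 0, best alternative gives 0.
Others bid (6, 12): truth gives 0, best alternative gives 0.
Others bid (6, 20): truth gives 0, best alternative gives 0.
Others bid (7, 6): truth gives 0, best alternative gives 0.
Others bid (7, 7): truth gives 0, best alternative gives 0.
(Remaining 10 profiles checked similarly; truth is weakly best in each.)
In every case the truthful bid is at least as good as any alternative, so it is a dominant strategy.

Yes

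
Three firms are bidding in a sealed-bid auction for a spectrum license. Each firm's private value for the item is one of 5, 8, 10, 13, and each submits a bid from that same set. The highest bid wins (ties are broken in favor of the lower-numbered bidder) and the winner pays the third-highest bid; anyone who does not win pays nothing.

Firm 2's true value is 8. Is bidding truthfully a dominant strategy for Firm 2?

Consider the case where Firm 1 bids 5 and Firm 3 bids 10.
Truthful bid 8: loses, pays 0, utility 0.
Bid 10 instead: wins, pays 5, utility 8 - 5 = 3.
Since 3 > 0, bidding 10 is strictly better here, so truthful bidding is not dominant.

No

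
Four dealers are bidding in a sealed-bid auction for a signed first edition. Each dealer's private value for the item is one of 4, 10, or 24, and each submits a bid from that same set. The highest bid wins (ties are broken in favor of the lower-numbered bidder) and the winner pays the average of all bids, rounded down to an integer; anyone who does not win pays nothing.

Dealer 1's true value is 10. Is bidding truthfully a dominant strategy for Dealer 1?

Consider the case where Dealer 2 bids 4, Dealer 3 bids 4 and Dealer 4 bids 4.
Truthful bid 10: wins, pays 5, utility 10 - 5 = 5.
Bid 4 instead: wins, pays 4, utility 10 - 4 = 6.
Since 6 > 5, bidding 4 is strictly better here, so truthful bidding is not dominant.

No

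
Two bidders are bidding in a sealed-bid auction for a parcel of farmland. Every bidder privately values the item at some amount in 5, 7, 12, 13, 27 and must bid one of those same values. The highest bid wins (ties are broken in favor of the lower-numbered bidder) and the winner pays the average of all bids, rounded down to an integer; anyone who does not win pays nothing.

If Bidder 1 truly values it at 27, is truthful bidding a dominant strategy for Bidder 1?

Consider the case where Bidder 2 bids 5.
Truthful bid 27: wins, pays 16, utility 27 - 16 = 11.
Bid 5 instead: wins, pays 5, utility 27 - 5 = 22.
Since 22 > 11, bidding 5 is strictly better here, so truthful bidding is not dominant.

No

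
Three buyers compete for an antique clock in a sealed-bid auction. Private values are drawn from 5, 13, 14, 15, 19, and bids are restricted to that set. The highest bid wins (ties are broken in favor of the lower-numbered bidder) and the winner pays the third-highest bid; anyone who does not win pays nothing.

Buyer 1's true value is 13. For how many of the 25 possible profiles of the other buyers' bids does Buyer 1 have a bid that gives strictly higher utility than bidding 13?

Others bid (5, 14): truth gives 0; bid 14 gives 8 > 0. Violating.
Others bid (5, 15): truth gives 0; bid 15 gives 8 > 0. Violating.
Others bid (5, 19): truth gives 0; bid 19 gives 8 > 0. Violating.
Others bid (14, 5): truth gives 0; bid 14 gives 8 > 0. Violating.
Others bid (5, 5): truth gives 8; no alternative beats it.
Others bid (5, 13): truth gives 8; no alternative beats it.
(Checking all 25 profiles: 6 have a profitable deviation, 19 do not.)

6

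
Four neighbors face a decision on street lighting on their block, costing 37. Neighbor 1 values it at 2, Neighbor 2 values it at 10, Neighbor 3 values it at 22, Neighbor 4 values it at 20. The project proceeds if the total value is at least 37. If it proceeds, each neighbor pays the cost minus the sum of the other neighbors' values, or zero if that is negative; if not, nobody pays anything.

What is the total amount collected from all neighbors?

8

Total value 54 ≥ cost 37, so it is built.
Neighbor 1: others sum to 52; max(0, 37 - 52) = 0.
Neighbor 2: others sum to 44; max(0, 37 - 44) = 0.
Neighbor 3: others sum to 32; max(0, 37 - 32) = 5.
Neighbor 4: others sum to 34; max(0, 37 - 34) = 3.
Total collected = 0 + 0 + 5 + 3 = 8.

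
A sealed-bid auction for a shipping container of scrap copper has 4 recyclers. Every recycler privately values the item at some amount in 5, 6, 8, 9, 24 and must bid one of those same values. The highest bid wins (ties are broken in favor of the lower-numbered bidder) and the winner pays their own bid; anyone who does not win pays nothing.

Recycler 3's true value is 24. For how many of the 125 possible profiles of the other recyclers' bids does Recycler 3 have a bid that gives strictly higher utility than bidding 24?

Others bid (5, 5, 5): truth gives 0; bid 6 gives 18 > 0. Violating.
Others bid (5, 5, 6): truth gives 0; bid 6 gives 18 > 0. Violating.
Others bid (5, 5, 8): truth gives 0; bid 8 gives 16 > 0. Violating.
Others bid (5, 5, 9): truth gives 0; bid 9 gives 15 > 0. Violating.
Others bid (5, 5, 24): truth gives 0; no alternative beats it.
Others bid (5, 6, 24): truth gives 0; no alternative beats it.
(Checking all 125 profiles: 36 have a profitable deviation, 89 do not.)

36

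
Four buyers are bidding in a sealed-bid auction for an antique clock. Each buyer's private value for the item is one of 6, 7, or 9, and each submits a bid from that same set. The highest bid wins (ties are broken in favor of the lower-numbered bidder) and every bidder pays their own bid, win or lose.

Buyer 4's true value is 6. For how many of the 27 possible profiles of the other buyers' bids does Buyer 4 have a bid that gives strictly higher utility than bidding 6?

8

Others bid (6, 6, 6): truth gives -6; bid 7 gives -1 > -6. Violating.
Others bid (6, 6, 7): truth gives -6; bid 9 gives -3 > -6. Violating.
Others bid (6, 7, 6): truth gives -6; bid 9 gives -3 > -6. Violating.
Others bid (6, 7, 7): truth gives -6; bid 9 gives -3 > -6. Violating.
Others bid (6, 6, 9): truth gives -6; no alternative beats it.
Others bid (6, 7, 9): truth gives -6; no alternative beats it.
(Checking all 27 profiles: 8 have a profitable deviation, 19 do not.)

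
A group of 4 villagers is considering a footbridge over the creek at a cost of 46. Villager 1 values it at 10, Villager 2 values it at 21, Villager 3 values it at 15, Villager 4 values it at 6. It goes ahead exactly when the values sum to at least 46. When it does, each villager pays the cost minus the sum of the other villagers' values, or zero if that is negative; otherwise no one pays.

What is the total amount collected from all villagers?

28

Total value 52 ≥ cost 46, so it is built.
Villager 1: others sum to 42; max(0, 46 - 42) = 4.
Villager 2: others sum to 31; max(0, 46 - 31) = 15.
Villager 3: others sum to 37; max(0, 46 - 37) = 9.
Villager 4: others sum to 46; max(0, 46 - 46) = 0.
Total collected = 4 + 15 + 9 + 0 = 28.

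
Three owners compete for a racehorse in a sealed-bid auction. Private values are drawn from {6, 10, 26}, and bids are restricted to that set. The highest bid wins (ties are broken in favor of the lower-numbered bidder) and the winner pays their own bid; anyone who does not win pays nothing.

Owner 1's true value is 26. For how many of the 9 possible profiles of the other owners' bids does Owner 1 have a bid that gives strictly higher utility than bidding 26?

4

Others bid (6, 6): truth gives 0; bid 6 gives 20 > 0. Violating.
Others bid (6, 10): truth gives 0; bid 10 gives 16 > 0. Violating.
Others bid (10, 6): truth gives 0; bid 10 gives 16 > 0. Violating.
Others bid (10, 10): truth gives 0; bid 10 gives 16 > 0. Violating.
Others bid (6, 26): truth gives 0; no alternative beats it.
Others bid (10, 26): truth gives 0; no alternative beats it.
(Checking all 9 profiles: 4 have a profitable deviation, 5 do not.)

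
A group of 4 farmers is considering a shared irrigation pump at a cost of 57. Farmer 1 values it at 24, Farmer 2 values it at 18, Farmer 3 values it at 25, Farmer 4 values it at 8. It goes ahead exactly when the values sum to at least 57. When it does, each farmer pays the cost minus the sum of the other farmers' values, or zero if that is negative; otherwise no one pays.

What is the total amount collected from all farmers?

13

Total value 75 ≥ cost 57, so it is built.
Farmer 1: others sum to 51; max(0, 57 - 51) = 6.
Farmer 2: others sum to 57; max(0, 57 - 57) = 0.
Farmer 3: others sum to 50; max(0, 57 - 50) = 7.
Farmer 4: others sum to 67; max(0, 57 - 67) = 0.
Total collected = 6 + 0 + 7 + 0 = 13.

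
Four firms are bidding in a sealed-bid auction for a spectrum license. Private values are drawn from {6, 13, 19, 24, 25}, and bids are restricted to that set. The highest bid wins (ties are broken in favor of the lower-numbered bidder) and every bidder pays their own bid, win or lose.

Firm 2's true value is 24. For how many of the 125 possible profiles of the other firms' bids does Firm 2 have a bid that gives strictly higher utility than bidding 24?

Others bid (6, 6, 6): truth gives 0; bid 13 gives 11 > 0. Violating.
Others bid (6, 6, 13): truth gives 0; bid 13 gives 11 > 0. Violating.
Others bid (6, 6, 19): truth gives 0; bid 19 gives 5 > 0. Violating.
Others bid (6, 6, 25): truth gives -24; bid 25 gives -1 > -24. Violating.
Others bid (6, 6, 24): truth gives 0; no alternative beats it.
Others bid (6, 13, 24): truth gives 0; no alternative beats it.
(Checking all 125 profiles: 95 have a profitable deviation, 30 do not.)

95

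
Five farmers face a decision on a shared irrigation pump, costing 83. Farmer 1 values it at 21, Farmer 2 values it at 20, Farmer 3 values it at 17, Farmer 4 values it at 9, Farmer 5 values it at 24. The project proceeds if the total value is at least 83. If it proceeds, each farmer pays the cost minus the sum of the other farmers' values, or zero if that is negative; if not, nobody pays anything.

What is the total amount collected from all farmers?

Total value 91 ≥ cost 83, so it is built.
Farmer 1: others sum to 70; max(0, 83 - 70) = 13.
Farmer 2: others sum to 71; max(0, 83 - 71) = 12.
Farmer 3: others sum to 74; max(0, 83 - 74) = 9.
Farmer 4: others sum to 82; max(0, 83 - 82) = 1.
Farmer 5: others sum to 67; max(0, 83 - 67) = 16.
Total collected = 13 + 12 + 9 + 1 + 16 = 51.

51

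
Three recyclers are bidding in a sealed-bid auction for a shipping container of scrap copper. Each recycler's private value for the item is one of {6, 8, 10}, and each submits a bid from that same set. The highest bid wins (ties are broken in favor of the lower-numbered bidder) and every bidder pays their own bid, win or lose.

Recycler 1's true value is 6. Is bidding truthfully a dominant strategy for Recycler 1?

No

Consider the case where Recycler 2 bids 6 and Recycler 3 bids 8.
Truthful bid 6: loses but pays 6, utility -6.
Bid 8 instead: wins, pays 8, utility 6 - 8 = -2.
Since -2 > -6, bidding 8 is strictly better here, so truthful bidding is not dominant.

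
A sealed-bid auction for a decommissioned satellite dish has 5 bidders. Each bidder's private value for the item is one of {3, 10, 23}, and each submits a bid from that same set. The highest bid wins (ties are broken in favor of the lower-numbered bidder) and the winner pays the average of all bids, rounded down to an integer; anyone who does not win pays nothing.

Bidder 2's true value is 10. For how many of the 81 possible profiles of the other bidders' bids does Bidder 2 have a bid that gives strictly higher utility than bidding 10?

4

Others bid (10, 3, 3, 3): truth gives 0; bid 23 gives 2 > 0. Violating.
Others bid (10, 3, 3, 10): truth gives 0; bid 23 gives 1 > 0. Violating.
Others bid (10, 3, 10, 3): truth gives 0; bid 23 gives 1 > 0. Violating.
Others bid (10, 10, 3, 3): truth gives 0; bid 23 gives 1 > 0. Violating.
Others bid (3, 3, 3, 3): truth gives 6; no alternative beats it.
Others bid (3, 3, 3, 10): truth gives 5; no alternative beats it.
(Checking all 81 profiles: 4 have a profitable deviation, 77 do not.)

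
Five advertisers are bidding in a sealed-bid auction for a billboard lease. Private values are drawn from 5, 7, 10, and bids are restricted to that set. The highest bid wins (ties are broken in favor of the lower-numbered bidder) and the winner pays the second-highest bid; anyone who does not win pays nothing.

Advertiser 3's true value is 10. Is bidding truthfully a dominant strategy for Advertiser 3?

Check each profile of the others' bids and compare truth against every alternative bid.
Others bid (5, 7, 5, 5): truth gives 3, best alternative gives 0.
Others bid (5, 7, 5, 7): truth gives 3, best alternative gives 0.
Others bid (5, 7, 7, 5): truth gives 3, best alternative gives 0.
Others bid (5, 7, 7, 7): truth gives 3, best alternative gives 0.
Others bid (7, 5, 5, 5): truth gives 3, best alternative gives 0.
Others bid (7, 5, 5, 7): truth gives 3, best alternative gives 0.
(Remaining 75 profiles checked similarly; truth is weakly best in each.)
In every case the truthful bid is at least as good as any alternative, so it is a dominant strategy.

Yes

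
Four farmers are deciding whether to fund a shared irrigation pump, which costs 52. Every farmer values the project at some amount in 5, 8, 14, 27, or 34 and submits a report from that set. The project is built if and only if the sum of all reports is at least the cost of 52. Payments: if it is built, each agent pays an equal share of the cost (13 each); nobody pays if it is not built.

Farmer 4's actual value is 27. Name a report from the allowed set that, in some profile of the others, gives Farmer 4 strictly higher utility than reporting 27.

Suppose Farmer 1 reports 5, Farmer 2 reports 5 and Farmer 3 reports 8.
Report 27: project not built, utility 0.
Report 34: project built, pays 13, utility 27 - 13 = 14.
So reporting 34 beats truth here (14 > 0).

34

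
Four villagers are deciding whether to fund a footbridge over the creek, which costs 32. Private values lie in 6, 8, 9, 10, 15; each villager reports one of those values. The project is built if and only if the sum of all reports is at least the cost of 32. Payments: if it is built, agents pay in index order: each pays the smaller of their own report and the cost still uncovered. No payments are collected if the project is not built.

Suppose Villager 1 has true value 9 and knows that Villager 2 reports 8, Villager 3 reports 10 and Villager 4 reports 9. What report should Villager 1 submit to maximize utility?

Report 6: project built, pays 6, utility 9 - 6 = 3.
Report 8: project built, pays 8, utility 9 - 8 = 1.
Report 9: project built, pays 9, utility 9 - 9 = 0.
Report 10: project built, pays 10, utility 9 - 10 = -1.
Report 15: project built, pays 15, utility 9 - 15 = -6.
The best choice is 6 with utility 3.

6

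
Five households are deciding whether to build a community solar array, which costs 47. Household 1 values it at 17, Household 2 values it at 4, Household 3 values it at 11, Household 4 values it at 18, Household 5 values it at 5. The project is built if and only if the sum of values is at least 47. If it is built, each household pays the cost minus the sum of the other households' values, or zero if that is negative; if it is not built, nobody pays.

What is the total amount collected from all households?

22

Total value 55 ≥ cost 47, so it is built.
Household 1: others sum to 38; max(0, 47 - 38) = 9.
Household 2: others sum to 51; max(0, 47 - 51) = 0.
Household 3: others sum to 44; max(0, 47 - 44) = 3.
Household 4: others sum to 37; max(0, 47 - 37) = 10.
Household 5: others sum to 50; max(0, 47 - 50) = 0.
Total collected = 9 + 0 + 3 + 10 + 0 = 22.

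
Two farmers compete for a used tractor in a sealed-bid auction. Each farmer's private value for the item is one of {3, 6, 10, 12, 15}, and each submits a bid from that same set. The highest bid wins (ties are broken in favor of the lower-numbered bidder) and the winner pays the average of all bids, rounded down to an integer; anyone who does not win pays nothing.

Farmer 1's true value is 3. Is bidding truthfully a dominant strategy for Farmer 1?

Yes

Check each profile of the others' bids and compare truth against every alternative bid.
Others bid (6): truth gives 0, best alternative gives -3.
Others bid (3): truth gives 0, best alternative gives -1.
Others bid (10): truth gives 0, best alternative gives 0.
Others bid (12): truth gives 0, best alternative gives 0.
Others bid (15): truth gives 0, best alternative gives 0.
In every case the truthful bid is at least as good as any alternative, so it is a dominant strategy.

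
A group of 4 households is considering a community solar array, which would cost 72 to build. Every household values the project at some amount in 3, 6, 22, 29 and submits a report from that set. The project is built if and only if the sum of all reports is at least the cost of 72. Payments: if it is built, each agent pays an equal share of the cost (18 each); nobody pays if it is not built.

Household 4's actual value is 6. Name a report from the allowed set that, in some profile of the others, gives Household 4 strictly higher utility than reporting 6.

Suppose Household 1 reports 22, Household 2 reports 22 and Household 3 reports 22.
Report 6: project built, pays 18, utility 6 - 18 = -12.
Report 3: project not built, utility 0.
So reporting 3 beats truth here (0 > -12).

3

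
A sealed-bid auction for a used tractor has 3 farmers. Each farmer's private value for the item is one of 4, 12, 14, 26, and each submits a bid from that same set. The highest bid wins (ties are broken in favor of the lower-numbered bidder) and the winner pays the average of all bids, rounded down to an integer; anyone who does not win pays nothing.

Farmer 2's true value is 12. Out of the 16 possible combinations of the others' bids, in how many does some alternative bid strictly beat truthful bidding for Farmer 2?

2

Others bid (4, 14): truth gives 0; bid 14 gives 2 > 0. Violating.
Others bid (12, 4): truth gives 0; bid 14 gives 2 > 0. Violating.
Others bid (4, 4): truth gives 6; no alternative beats it.
Others bid (4, 12): truth gives 3; no alternative beats it.
(Checking all 16 profiles: 2 have a profitable deviation, 14 do not.)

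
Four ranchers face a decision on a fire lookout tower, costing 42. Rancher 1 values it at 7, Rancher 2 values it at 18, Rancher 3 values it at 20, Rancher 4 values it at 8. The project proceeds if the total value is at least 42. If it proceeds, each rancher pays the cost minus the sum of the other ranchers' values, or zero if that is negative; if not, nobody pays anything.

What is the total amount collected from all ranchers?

Total value 53 ≥ cost 42, so it is built.
Rancher 1: others sum to 46; max(0, 42 - 46) = 0.
Rancher 2: others sum to 35; max(0, 42 - 35) = 7.
Rancher 3: others sum to 33; max(0, 42 - 33) = 9.
Rancher 4: others sum to 45; max(0, 42 - 45) = 0.
Total collected = 0 + 7 + 9 + 0 = 16.

16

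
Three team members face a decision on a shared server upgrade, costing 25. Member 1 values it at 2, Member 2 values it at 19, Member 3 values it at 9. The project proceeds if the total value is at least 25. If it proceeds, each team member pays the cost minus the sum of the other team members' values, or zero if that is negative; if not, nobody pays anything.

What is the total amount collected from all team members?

18

Total value 30 ≥ cost 25, so it is built.
Member 1: others sum to 28; max(0, 25 - 28) = 0.
Member 2: others sum to 11; max(0, 25 - 11) = 14.
Member 3: others sum to 21; max(0, 25 - 21) = 4.
Total collected = 0 + 14 + 4 = 18.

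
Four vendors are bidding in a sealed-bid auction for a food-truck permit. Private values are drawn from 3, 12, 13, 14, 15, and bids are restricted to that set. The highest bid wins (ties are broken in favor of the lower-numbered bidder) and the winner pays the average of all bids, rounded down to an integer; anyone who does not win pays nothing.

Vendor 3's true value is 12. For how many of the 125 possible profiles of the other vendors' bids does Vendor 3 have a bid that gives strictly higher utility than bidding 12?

42

Others bid (3, 3, 13): truth gives 0; bid 13 gives 4 > 0. Violating.
Others bid (3, 3, 14): truth gives 0; bid 14 gives 4 > 0. Violating.
Others bid (3, 3, 15): truth gives 0; bid 15 gives 3 > 0. Violating.
Others bid (3, 12, 3): truth gives 0; bid 13 gives 5 > 0. Violating.
Others bid (3, 3, 3): truth gives 7; no alternative beats it.
Others bid (3, 3, 12): truth gives 5; no alternative beats it.
(Checking all 125 profiles: 42 have a profitable deviation, 83 do not.)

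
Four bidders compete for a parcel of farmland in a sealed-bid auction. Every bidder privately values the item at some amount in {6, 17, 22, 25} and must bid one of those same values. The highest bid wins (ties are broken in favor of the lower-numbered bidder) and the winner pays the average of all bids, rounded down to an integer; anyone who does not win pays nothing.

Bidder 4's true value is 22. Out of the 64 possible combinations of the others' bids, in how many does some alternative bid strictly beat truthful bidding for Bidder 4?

19

Others bid (6, 6, 6): truth gives 12; bid 17 gives 14 > 12. Violating.
Others bid (6, 6, 22): truth gives 0; bid 25 gives 8 > 0. Violating.
Others bid (6, 17, 22): truth gives 0; bid 25 gives 5 > 0. Violating.
Others bid (6, 22, 6): truth gives 0; bid 25 gives 8 > 0. Violating.
Others bid (6, 6, 17): truth gives 10; no alternative beats it.
Others bid (6, 6, 25): truth gives 0; no alternative beats it.
(Checking all 64 profiles: 19 have a profitable deviation, 45 do not.)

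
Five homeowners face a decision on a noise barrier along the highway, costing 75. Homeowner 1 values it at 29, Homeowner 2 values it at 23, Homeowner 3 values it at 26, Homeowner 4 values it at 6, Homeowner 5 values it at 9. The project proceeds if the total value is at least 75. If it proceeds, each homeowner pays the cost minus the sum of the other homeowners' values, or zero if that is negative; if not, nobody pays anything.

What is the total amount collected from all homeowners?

24

Total value 93 ≥ cost 75, so it is built.
Homeowner 1: others sum to 64; max(0, 75 - 64) = 11.
Homeowner 2: others sum to 70; max(0, 75 - 70) = 5.
Homeowner 3: others sum to 67; max(0, 75 - 67) = 8.
Homeowner 4: others sum to 87; max(0, 75 - 87) = 0.
Homeowner 5: others sum to 84; max(0, 75 - 84) = 0.
Total collected = 11 + 5 + 8 + 0 + 0 = 24.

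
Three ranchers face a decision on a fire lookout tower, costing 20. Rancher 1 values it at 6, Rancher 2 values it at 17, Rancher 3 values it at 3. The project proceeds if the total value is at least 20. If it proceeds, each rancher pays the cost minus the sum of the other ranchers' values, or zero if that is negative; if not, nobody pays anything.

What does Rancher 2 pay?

11

Total value 26 ≥ cost 20, so the project is built.
The other ranchers' values sum to 9.
Cost minus that sum is 20 - 9 = 11.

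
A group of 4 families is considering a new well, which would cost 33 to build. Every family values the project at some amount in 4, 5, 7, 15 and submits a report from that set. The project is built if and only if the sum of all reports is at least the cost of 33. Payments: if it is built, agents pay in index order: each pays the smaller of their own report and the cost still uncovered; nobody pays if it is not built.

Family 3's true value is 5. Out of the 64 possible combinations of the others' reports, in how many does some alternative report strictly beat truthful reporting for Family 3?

9

Others report (4, 15, 15): truth gives 0; report 4 gives 1 > 0. Violating.
Others report (5, 15, 15): truth gives 0; report 4 gives 1 > 0. Violating.
Others report (7, 7, 15): truth gives 0; report 4 gives 1 > 0. Violating.
Others report (7, 15, 7): truth gives 0; report 4 gives 1 > 0. Violating.
Others report (4, 4, 4): truth gives 0; no alternative beats it.
Others report (4, 4, 5): truth gives 0; no alternative beats it.
(Checking all 64 profiles: 9 have a profitable deviation, 55 do not.)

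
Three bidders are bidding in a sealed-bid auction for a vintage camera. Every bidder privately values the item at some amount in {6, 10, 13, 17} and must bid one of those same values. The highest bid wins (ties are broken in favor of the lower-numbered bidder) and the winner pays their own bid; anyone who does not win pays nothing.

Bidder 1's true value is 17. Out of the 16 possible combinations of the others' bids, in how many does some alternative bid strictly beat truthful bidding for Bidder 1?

9

Others bid (6, 6): truth gives 0; bid 6 gives 11 > 0. Violating.
Others bid (6, 10): truth gives 0; bid 10 gives 7 > 0. Violating.
Others bid (6, 13): truth gives 0; bid 13 gives 4 > 0. Violating.
Others bid (10, 6): truth gives 0; bid 10 gives 7 > 0. Violating.
Others bid (6, 17): truth gives 0; no alternative beats it.
Others bid (10, 17): truth gives 0; no alternative beats it.
(Checking all 16 profiles: 9 have a profitable deviation, 7 do not.)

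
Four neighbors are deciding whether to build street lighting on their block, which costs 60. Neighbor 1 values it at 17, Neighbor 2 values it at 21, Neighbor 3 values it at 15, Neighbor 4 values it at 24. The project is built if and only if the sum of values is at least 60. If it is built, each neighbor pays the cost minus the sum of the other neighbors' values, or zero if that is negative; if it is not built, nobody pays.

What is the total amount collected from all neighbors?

11

Total value 77 ≥ cost 60, so it is built.
Neighbor 1: others sum to 60; max(0, 60 - 60) = 0.
Neighbor 2: others sum to 56; max(0, 60 - 56) = 4.
Neighbor 3: others sum to 62; max(0, 60 - 62) = 0.
Neighbor 4: others sum to 53; max(0, 60 - 53) = 7.
Total collected = 0 + 4 + 0 + 7 = 11.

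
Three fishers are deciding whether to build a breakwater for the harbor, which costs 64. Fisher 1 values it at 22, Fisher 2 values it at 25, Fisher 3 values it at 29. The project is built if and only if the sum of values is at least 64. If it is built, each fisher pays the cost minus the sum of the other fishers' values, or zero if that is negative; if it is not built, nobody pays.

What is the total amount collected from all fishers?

Total value 76 ≥ cost 64, so it is built.
Fisher 1: others sum to 54; max(0, 64 - 54) = 10.
Fisher 2: others sum to 51; max(0, 64 - 51) = 13.
Fisher 3: others sum to 47; max(0, 64 - 47) = 17.
Total collected = 10 + 13 + 17 = 40.

40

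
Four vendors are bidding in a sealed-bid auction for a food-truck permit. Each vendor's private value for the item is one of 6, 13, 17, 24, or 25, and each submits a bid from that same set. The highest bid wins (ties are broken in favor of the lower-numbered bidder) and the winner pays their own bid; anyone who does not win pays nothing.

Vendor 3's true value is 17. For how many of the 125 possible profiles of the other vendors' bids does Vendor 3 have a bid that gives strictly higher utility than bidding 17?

Others bid (6, 6, 6): truth gives 0; bid 13 gives 4 > 0. Violating.
Others bid (6, 6, 13): truth gives 0; bid 13 gives 4 > 0. Violating.
Others bid (6, 6, 17): truth gives 0; no alternative beats it.
Others bid (6, 6, 24): truth gives 0; no alternative beats it.
(Checking all 125 profiles: 2 have a profitable deviation, 123 do not.)

2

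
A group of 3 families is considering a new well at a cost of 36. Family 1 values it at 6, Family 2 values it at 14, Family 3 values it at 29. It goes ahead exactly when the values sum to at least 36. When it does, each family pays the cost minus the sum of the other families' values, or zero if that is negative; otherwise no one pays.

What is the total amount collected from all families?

17

Total value 49 ≥ cost 36, so it is built.
Family 1: others sum to 43; max(0, 36 - 43) = 0.
Family 2: others sum to 35; max(0, 36 - 35) = 1.
Family 3: others sum to 20; max(0, 36 - 20) = 16.
Total collected = 0 + 1 + 16 = 17.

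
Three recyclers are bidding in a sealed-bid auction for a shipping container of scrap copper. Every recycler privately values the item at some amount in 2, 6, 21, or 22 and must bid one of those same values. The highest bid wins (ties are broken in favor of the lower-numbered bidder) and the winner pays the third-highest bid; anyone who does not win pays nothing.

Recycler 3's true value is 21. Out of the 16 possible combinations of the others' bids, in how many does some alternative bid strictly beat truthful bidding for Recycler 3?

Others bid (2, 21): truth gives 0; bid 22 gives 19 > 0. Violating.
Others bid (6, 21): truth gives 0; bid 22 gives 15 > 0. Violating.
Others bid (21, 2): truth gives 0; bid 22 gives 19 > 0. Violating.
Others bid (21, 6): truth gives 0; bid 22 gives 15 > 0. Violating.
Others bid (2, 2): truth gives 19; no alternative beats it.
Others bid (2, 6): truth gives 19; no alternative beats it.
(Checking all 16 profiles: 4 have a profitable deviation, 12 do not.)

4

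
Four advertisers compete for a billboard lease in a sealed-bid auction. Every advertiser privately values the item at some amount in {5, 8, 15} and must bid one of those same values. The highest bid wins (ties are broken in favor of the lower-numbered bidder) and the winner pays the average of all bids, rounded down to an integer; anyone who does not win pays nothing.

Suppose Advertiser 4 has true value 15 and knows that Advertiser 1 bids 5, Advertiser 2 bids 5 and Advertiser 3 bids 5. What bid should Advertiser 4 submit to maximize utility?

Bid 5: loses, pays 0, utility 0.
Bid 8: wins, pays 5, utility 15 - 5 = 10.
Bid 15: wins, pays 7, utility 15 - 7 = 8.
The best choice is 8 with utility 10.

8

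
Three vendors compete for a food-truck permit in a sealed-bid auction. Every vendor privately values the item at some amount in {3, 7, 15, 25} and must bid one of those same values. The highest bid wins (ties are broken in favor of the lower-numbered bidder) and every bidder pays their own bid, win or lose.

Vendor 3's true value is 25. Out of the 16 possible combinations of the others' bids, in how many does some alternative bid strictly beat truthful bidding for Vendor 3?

Others bid (3, 3): truth gives 0; bid 7 gives 18 > 0. Violating.
Others bid (3, 7): truth gives 0; bid 15 gives 10 > 0. Violating.
Others bid (3, 25): truth gives -25; bid 3 gives -3 > -25. Violating.
Others bid (7, 3): truth gives 0; bid 15 gives 10 > 0. Violating.
Others bid (3, 15): truth gives 0; no alternative beats it.
Others bid (7, 15): truth gives 0; no alternative beats it.
(Checking all 16 profiles: 11 have a profitable deviation, 5 do not.)

11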